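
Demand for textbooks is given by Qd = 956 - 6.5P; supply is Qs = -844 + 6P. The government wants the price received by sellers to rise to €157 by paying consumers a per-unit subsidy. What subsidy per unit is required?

At a seller price of 157, quantity supplied is -844 + 6·157 = 98.
Buyers absorb 98 only when they pay Pb with 956 − 6.5·Pb = 98, i.e. Pb = 132.
s = Ps − Pb = 157 − 132 = 25.

Required subsidy s = €25 per unit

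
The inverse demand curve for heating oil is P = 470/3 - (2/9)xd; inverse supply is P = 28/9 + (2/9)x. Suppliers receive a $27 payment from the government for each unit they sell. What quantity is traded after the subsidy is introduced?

Pre-subsidy: 470/3 - (2/9)x = 28/9 + (2/9)x gives x* = 345.5 and P* = 719/9.
With the subsidy, sellers receive Ps = Pb + 27 for each unit, where Pb is the price buyers pay.
On the curves, Pb = 470/3 - (2/9)x and Ps = 28/9 + (2/9)x; the wedge Ps − Pb = 27 gives 28/9 + (2/9)x − (470/3 - (2/9)x) = 27, so x' = 406.25.
Then Pb = 470/3 − (2/9)·406.25 = 1195/18 and Ps = 28/9 + (2/9)·406.25 = 1681/18.

x' = 406.25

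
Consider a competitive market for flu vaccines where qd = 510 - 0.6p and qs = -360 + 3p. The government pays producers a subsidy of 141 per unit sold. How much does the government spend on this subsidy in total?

Government cost = 61405.5

Pre-subsidy: 510 - 0.6p = -360 + 3p gives p* = 725/3, q* = 365.
With the subsidy, sellers receive ps = pb + 141 for each unit, where pb is the price buyers pay.
Supply in terms of pb becomes qs = -360 + 3(pb + 141) = 63 + 3pb. Setting this equal to demand: 510 - 0.6pb = 63 + 3pb, so pb = 745/6.
Sellers receive ps = 745/6 + 141 = 1591/6; q' = 510 − 0.6·(745/6) = 435.5.
Government outlay = subsidy × quantity = 141 × 435.5 = 61405.5.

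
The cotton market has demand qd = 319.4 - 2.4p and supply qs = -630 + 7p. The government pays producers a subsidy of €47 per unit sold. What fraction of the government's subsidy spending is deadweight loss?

DWL / government spending = 6/23

Pre-subsidy: 319.4 - 2.4p = -630 + 7p gives p* = 101, q* = 77.
With the subsidy, sellers receive ps = pb + 47 for each unit, where pb is the price buyers pay.
Supply in terms of pb becomes qs = -630 + 7(pb + 47) = -301 + 7pb. Setting this equal to demand: 319.4 - 2.4pb = -301 + 7pb, so pb = 66.
Sellers receive ps = 66 + 47 = 113; q' = 319.4 − 2.4·66 = 161.
ΔCS = ½(77 + 161)(101 − 66) = 4165; ΔPS = ½(77 + 161)(113 − 101) = 1428.
Government spending = 47 × 161 = 7567.
DWL = ½ × 47 × (161 − 77) = 1974; fraction = 1974 / 7567 = 6/23.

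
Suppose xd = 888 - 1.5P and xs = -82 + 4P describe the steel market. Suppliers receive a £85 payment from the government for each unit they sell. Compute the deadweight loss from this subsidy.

Deadweight loss = 43350/11

Pre-subsidy: 888 - 1.5P = -82 + 4P gives P* = 1940/11, x* = 6858/11.
With the subsidy, sellers receive Ps = Pb + 85 for each unit, where Pb is the price buyers pay.
Supply in terms of Pb becomes xs = -82 + 4(Pb + 85) = 258 + 4Pb. Setting this equal to demand: 888 - 1.5Pb = 258 + 4Pb, so Pb = 1260/11.
Sellers receive Ps = 1260/11 + 85 = 2195/11; x' = 888 − 1.5·(1260/11) = 7878/11.
The subsidy expands output by 7878/11 − 6858/11 = 1020/11 past the efficient level; on those units the gap between marginal cost and willingness to pay runs from 0 up to 85.
DWL = ½ × 85 × 1020/11 = 43350/11.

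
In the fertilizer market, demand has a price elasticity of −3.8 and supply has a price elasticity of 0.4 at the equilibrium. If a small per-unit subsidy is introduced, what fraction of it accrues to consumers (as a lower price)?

Consumer share = 2/21

For a small subsidy around the equilibrium, the benefit split depends on the relative slopes, which at a point are proportional to the elasticities.
Buyer share = εs/(εs + |εd|) = 0.4/(0.4 + 3.8) = 2/21; seller share = |εd|/(εs + |εd|) = 19/21.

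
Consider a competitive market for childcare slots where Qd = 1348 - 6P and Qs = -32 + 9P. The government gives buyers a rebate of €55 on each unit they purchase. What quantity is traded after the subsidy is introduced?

Pre-subsidy: 1348 - 6P = -32 + 9P gives P* = 92, Q* = 796.
With the rebate, buyers effectively pay Pb = Ps − 55, where Ps is the price sellers receive.
Demand in terms of Ps becomes Qd = 1348 − 6(Ps − 55) = 1678 - 6Ps. Setting this equal to supply: 1678 - 6Ps = -32 + 9Ps, so Ps = 114.
Buyers pay Pb = 114 − 55 = 59; Q' = -32 + 9·114 = 994.

Q' = 994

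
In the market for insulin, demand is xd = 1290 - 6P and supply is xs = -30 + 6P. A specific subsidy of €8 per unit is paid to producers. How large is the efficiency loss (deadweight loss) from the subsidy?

Pre-subsidy: 1290 - 6P = -30 + 6P gives P* = 110, x* = 630.
With the subsidy, sellers receive Ps = Pb + 8 for each unit, where Pb is the price buyers pay.
Supply in terms of Pb becomes xs = -30 + 6(Pb + 8) = 18 + 6Pb. Setting this equal to demand: 1290 - 6Pb = 18 + 6Pb, so Pb = 106.
Sellers receive Ps = 106 + 8 = 114; x' = 1290 − 6·106 = 654.
The subsidy expands output by 654 − 630 = 24 past the efficient level; on those units the gap between marginal cost and willingness to pay runs from 0 up to 8.
DWL = ½ × 8 × 24 = 96.

Deadweight loss = €96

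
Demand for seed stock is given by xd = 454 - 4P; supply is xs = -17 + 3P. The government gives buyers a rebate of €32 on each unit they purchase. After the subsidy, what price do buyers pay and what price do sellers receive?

Pre-subsidy: 454 - 4P = -17 + 3P gives P* = 471/7, x* = 1294/7.
With the rebate, buyers effectively pay Pb = Ps − 32, where Ps is the price sellers receive.
Demand in terms of Ps becomes xd = 454 − 4(Ps − 32) = 582 - 4Ps. Setting this equal to supply: 582 - 4Ps = -17 + 3Ps, so Ps = 599/7.
Buyers pay Pb = 599/7 − 32 = 375/7; x' = -17 + 3·(599/7) = 1678/7.

Buyers pay 375/7; sellers receive 599/7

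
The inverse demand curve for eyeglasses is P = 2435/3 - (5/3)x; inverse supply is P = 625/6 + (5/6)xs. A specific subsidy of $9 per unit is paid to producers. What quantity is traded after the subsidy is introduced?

Pre-subsidy: 2435/3 - (5/3)x = 625/6 + (5/6)x gives x* = 283 and P* = 340.
With the subsidy, sellers receive Ps = Pb + 9 for each unit, where Pb is the price buyers pay.
On the curves, Pb = 2435/3 - (5/3)x and Ps = 625/6 + (5/6)x; the wedge Ps − Pb = 9 gives 625/6 + (5/6)x − (2435/3 - (5/3)x) = 9, so x' = 286.6.
Then Pb = 2435/3 − (5/3)·286.6 = 334 and Ps = 625/6 + (5/6)·286.6 = 343.

x' = 286.6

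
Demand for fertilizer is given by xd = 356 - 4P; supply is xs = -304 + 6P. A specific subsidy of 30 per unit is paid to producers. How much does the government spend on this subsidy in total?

Government cost = 4920

Pre-subsidy: 356 - 4P = -304 + 6P gives P* = 66, x* = 92.
With the subsidy, sellers receive Ps = Pb + 30 for each unit, where Pb is the price buyers pay.
Supply in terms of Pb becomes xs = -304 + 6(Pb + 30) = -124 + 6Pb. Setting this equal to demand: 356 - 4Pb = -124 + 6Pb, so Pb = 48.
Sellers receive Ps = 48 + 30 = 78; x' = 356 − 4·48 = 164.
Government outlay = subsidy × quantity = 30 × 164 = 4920.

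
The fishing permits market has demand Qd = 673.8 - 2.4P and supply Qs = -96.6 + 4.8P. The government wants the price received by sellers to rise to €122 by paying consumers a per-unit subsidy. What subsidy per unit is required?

Required subsidy s = €45 per unit

At a seller price of 122, quantity supplied is -96.6 + 4.8·122 = 489.
Buyers absorb 489 only when they pay Pb with 673.8 − 2.4·Pb = 489, i.e. Pb = 77.
s = Ps − Pb = 122 − 77 = 45.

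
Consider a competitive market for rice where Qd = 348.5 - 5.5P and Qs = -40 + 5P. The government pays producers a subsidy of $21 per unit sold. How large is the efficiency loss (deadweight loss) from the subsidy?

Deadweight loss = $577.5

Pre-subsidy: 348.5 - 5.5P = -40 + 5P gives P* = 37, Q* = 145.
With the subsidy, sellers receive Ps = Pb + 21 for each unit, where Pb is the price buyers pay.
Supply in terms of Pb becomes Qs = -40 + 5(Pb + 21) = 65 + 5Pb. Setting this equal to demand: 348.5 - 5.5Pb = 65 + 5Pb, so Pb = 27.
Sellers receive Ps = 27 + 21 = 48; Q' = 348.5 − 5.5·27 = 200.
The subsidy expands output by 200 − 145 = 55 past the efficient level; on those units the gap between marginal cost and willingness to pay runs from 0 up to 21.
DWL = ½ × 21 × 55 = 577.5.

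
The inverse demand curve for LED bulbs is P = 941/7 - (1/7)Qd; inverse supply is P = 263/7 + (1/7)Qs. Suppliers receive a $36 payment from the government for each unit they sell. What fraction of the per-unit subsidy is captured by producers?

Producer share = 0.5

Pre-subsidy: 941/7 - (1/7)Q = 263/7 + (1/7)Q gives Q* = 339 and P* = 86.
With the subsidy, sellers receive Ps = Pb + 36 for each unit, where Pb is the price buyers pay.
On the curves, Pb = 941/7 - (1/7)Q and Ps = 263/7 + (1/7)Q; the wedge Ps − Pb = 36 gives 263/7 + (1/7)Q − (941/7 - (1/7)Q) = 36, so Q' = 465.
Then Pb = 941/7 − (1/7)·465 = 68 and Ps = 263/7 + (1/7)·465 = 104.
Buyers' price falls by P* − Pb = 86 − 68 = 18; sellers' price rises by Ps − P* = 104 − 86 = 18.
So producers capture 18/36 = 0.5 of each unit of subsidy.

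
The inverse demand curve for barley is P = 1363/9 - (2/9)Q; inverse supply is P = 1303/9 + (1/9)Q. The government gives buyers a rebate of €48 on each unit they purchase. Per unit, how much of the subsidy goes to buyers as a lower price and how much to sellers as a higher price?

Pre-subsidy: 1363/9 - (2/9)Q = 1303/9 + (1/9)Q gives Q* = 20 and P* = 147.
With the rebate, buyers effectively pay Pb = Ps − 48, where Ps is the price sellers receive.
On the curves, Pb = 1363/9 - (2/9)Q and Ps = 1303/9 + (1/9)Q; the wedge Ps − Pb = 48 gives 1303/9 + (1/9)Q − (1363/9 - (2/9)Q) = 48, so Q' = 164.
Then Pb = 1363/9 − (2/9)·164 = 115 and Ps = 1303/9 + (1/9)·164 = 163.
Buyers' price falls by P* − Pb = 147 − 115 = 32; sellers' price rises by Ps − P* = 163 − 147 = 16.

Buyers gain €32 per unit; sellers gain €16 per unit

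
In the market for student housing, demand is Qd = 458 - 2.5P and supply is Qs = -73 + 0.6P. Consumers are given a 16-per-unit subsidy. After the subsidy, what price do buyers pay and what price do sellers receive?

Buyers pay 5214/31; sellers receive 5710/31

Pre-subsidy: 458 - 2.5P = -73 + 0.6P gives P* = 5310/31, Q* = 923/31.
With the rebate, buyers effectively pay Pb = Ps − 16, where Ps is the price sellers receive.
Demand in terms of Ps becomes Qd = 458 − 2.5(Ps − 16) = 498 - 2.5Ps. Setting this equal to supply: 498 - 2.5Ps = -73 + 0.6Ps, so Ps = 5710/31.
Buyers pay Pb = 5710/31 − 16 = 5214/31; Q' = -73 + 0.6·(5710/31) = 1163/31.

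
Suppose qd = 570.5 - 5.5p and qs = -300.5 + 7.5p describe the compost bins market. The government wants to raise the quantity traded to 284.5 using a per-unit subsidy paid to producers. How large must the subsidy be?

At q = 284.5, invert demand for the buyer price: pb = (570.5 − 284.5)/5.5 = 52; invert supply for the seller price: ps = (284.5 − (-300.5))/7.5 = 78.
The subsidy must fill the gap: s = ps − pb = 78 − 52 = 26.

Required subsidy s = 26 per unit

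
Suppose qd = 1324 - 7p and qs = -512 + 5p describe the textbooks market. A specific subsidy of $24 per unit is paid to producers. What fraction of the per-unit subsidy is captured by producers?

Producer share = 7/12

Pre-subsidy: 1324 - 7p = -512 + 5p gives p* = 153, q* = 253.
With the subsidy, sellers receive ps = pb + 24 for each unit, where pb is the price buyers pay.
Supply in terms of pb becomes qs = -512 + 5(pb + 24) = -392 + 5pb. Setting this equal to demand: 1324 - 7pb = -392 + 5pb, so pb = 143.
Sellers receive ps = 143 + 24 = 167; q' = 1324 − 7·143 = 323.
Buyers' price falls by p* − pb = 153 − 143 = 10; sellers' price rises by ps − p* = 167 − 153 = 14.
So producers capture 14/24 = 7/12 of each unit of subsidy.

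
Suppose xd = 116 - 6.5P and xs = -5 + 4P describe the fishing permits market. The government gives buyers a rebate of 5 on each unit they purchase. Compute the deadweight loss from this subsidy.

Deadweight loss = 650/21

Pre-subsidy: 116 - 6.5P = -5 + 4P gives P* = 242/21, x* = 863/21.
With the rebate, buyers effectively pay Pb = Ps − 5, where Ps is the price sellers receive.
Demand in terms of Ps becomes xd = 116 − 6.5(Ps − 5) = 148.5 - 6.5Ps. Setting this equal to supply: 148.5 - 6.5Ps = -5 + 4Ps, so Ps = 307/21.
Buyers pay Pb = 307/21 − 5 = 202/21; x' = -5 + 4·(307/21) = 1123/21.
The subsidy expands output by 1123/21 − 863/21 = 260/21 past the efficient level; on those units the gap between marginal cost and willingness to pay runs from 0 up to 5.
DWL = ½ × 5 × 260/21 = 650/21.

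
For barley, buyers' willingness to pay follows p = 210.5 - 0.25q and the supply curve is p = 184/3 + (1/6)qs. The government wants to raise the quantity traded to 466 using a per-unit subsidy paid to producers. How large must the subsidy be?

At q = 466, from the demand curve buyers pay pb = 210.5 − 0.25·466 = 94; from the supply curve sellers need ps = 184/3 + (1/6)·466 = 139.
The subsidy must fill the gap: s = ps − pb = 139 − 94 = 45.

Required subsidy s = 45 per unit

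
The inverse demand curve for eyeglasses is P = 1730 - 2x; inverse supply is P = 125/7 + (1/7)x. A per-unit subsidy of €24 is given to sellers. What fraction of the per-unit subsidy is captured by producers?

Producer share = 1/15

Pre-subsidy: 1730 - 2x = 125/7 + (1/7)x gives x* = 799 and P* = 132.
With the subsidy, sellers receive Ps = Pb + 24 for each unit, where Pb is the price buyers pay.
On the curves, Pb = 1730 - 2x and Ps = 125/7 + (1/7)x; the wedge Ps − Pb = 24 gives 125/7 + (1/7)x − (1730 - 2x) = 24, so x' = 810.2.
Then Pb = 1730 − 2·810.2 = 109.6 and Ps = 125/7 + (1/7)·810.2 = 133.6.
Buyers' price falls by P* − Pb = 132 − 109.6 = 22.4; sellers' price rises by Ps − P* = 133.6 − 132 = 1.6.
So producers capture 1.6/24 = 1/15 of each unit of subsidy.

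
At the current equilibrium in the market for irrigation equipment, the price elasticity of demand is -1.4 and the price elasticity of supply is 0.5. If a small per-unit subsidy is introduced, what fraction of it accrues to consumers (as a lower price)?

Consumer share = 5/19

For a small subsidy around the equilibrium, the benefit split depends on the relative slopes, which at a point are proportional to the elasticities.
Buyer share = εs/(εs + |εd|) = 0.5/(0.5 + 1.4) = 5/19; seller share = |εd|/(εs + |εd|) = 14/19.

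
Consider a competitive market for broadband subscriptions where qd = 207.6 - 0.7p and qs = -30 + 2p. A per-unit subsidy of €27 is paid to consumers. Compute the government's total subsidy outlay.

Pre-subsidy: 207.6 - 0.7p = -30 + 2p gives p* = 88, q* = 146.
With the rebate, buyers effectively pay pb = ps − 27, where ps is the price sellers receive.
Demand in terms of ps becomes qd = 207.6 − 0.7(ps − 27) = 226.5 - 0.7ps. Setting this equal to supply: 226.5 - 0.7ps = -30 + 2ps, so ps = 95.
Buyers pay pb = 95 − 27 = 68; q' = -30 + 2·95 = 160.
Government outlay = subsidy × quantity = 27 × 160 = 4320.

Government cost = €4320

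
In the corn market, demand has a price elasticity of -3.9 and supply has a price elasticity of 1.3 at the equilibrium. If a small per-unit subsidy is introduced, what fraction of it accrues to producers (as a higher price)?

Producer share = 0.75

For a small subsidy around the equilibrium, the benefit split depends on the relative slopes, which at a point are proportional to the elasticities.
Buyer share = εs/(εs + |εd|) = 1.3/(1.3 + 3.9) = 0.25; seller share = |εd|/(εs + |εd|) = 0.75.
So producers capture 0.75 of the subsidy.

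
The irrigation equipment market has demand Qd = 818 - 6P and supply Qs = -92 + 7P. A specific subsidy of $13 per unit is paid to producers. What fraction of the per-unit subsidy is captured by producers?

Producer share = 6/13

Pre-subsidy: 818 - 6P = -92 + 7P gives P* = 70, Q* = 398.
With the subsidy, sellers receive Ps = Pb + 13 for each unit, where Pb is the price buyers pay.
Supply in terms of Pb becomes Qs = -92 + 7(Pb + 13) = -1 + 7Pb. Setting this equal to demand: 818 - 6Pb = -1 + 7Pb, so Pb = 63.
Sellers receive Ps = 63 + 13 = 76; Q' = 818 − 6·63 = 440.
Buyers' price falls by P* − Pb = 70 − 63 = 7; sellers' price rises by Ps − P* = 76 − 70 = 6.
So producers capture 6/13 = 6/13 of each unit of subsidy.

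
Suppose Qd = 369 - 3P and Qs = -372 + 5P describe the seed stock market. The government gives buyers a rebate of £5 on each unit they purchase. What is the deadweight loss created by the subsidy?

Deadweight loss = £23.4375

Pre-subsidy: 369 - 3P = -372 + 5P gives P* = 92.625, Q* = 91.125.
With the rebate, buyers effectively pay Pb = Ps − 5, where Ps is the price sellers receive.
Demand in terms of Ps becomes Qd = 369 − 3(Ps − 5) = 384 - 3Ps. Setting this equal to supply: 384 - 3Ps = -372 + 5Ps, so Ps = 94.5.
Buyers pay Pb = 94.5 − 5 = 89.5; Q' = -372 + 5·94.5 = 100.5.
The subsidy expands output by 100.5 − 91.125 = 9.375 past the efficient level; on those units the gap between marginal cost and willingness to pay runs from 0 up to 5.
DWL = ½ × 5 × 9.375 = 23.4375.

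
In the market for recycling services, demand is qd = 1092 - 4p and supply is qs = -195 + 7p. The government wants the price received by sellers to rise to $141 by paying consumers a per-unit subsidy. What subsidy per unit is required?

At a seller price of 141, quantity supplied is -195 + 7·141 = 792.
Buyers absorb 792 only when they pay pb with 1092 − 4·pb = 792, i.e. pb = 75.
s = ps − pb = 141 − 75 = 66.

Required subsidy s = $66 per unit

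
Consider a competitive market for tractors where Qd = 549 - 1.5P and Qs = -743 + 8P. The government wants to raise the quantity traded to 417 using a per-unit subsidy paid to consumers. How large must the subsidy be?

At Q = 417, invert demand for the buyer price: Pb = (549 − 417)/1.5 = 88; invert supply for the seller price: Ps = (417 − (-743))/8 = 145.
The subsidy must fill the gap: s = Ps − Pb = 145 − 88 = 57.

Required subsidy s = 57 per unit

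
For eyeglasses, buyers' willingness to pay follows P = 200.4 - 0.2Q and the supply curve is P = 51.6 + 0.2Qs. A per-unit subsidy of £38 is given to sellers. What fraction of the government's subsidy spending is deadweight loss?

DWL / government spending = 95/934

Pre-subsidy: 200.4 - 0.2Q = 51.6 + 0.2Q gives Q* = 372 and P* = 126.
With the subsidy, sellers receive Ps = Pb + 38 for each unit, where Pb is the price buyers pay.
On the curves, Pb = 200.4 - 0.2Q and Ps = 51.6 + 0.2Q; the wedge Ps − Pb = 38 gives 51.6 + 0.2Q − (200.4 - 0.2Q) = 38, so Q' = 467.
Then Pb = 200.4 − 0.2·467 = 107 and Ps = 51.6 + 0.2·467 = 145.
ΔCS = ½(372 + 467)(126 − 107) = 7970.5; ΔPS = ½(372 + 467)(145 − 126) = 7970.5.
Government spending = 38 × 467 = 17746.
DWL = ½ × 38 × (467 − 372) = 1805; fraction = 1805 / 17746 = 95/934.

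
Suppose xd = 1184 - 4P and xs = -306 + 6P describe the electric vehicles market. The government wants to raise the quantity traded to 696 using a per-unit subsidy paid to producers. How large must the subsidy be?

At x = 696, invert demand for the buyer price: Pb = (1184 − 696)/4 = 122; invert supply for the seller price: Ps = (696 − (-306))/6 = 167.
The subsidy must fill the gap: s = Ps − Pb = 167 − 122 = 45.

Required subsidy s = 45 per unit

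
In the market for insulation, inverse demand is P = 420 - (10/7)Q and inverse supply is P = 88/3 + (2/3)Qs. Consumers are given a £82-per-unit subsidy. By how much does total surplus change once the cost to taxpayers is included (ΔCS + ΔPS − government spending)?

Pre-subsidy: 420 - (10/7)Q = 88/3 + (2/3)Q gives Q* = 2051/11 and P* = 1690/11.
With the rebate, buyers effectively pay Pb = Ps − 82, where Ps is the price sellers receive.
On the curves, Pb = 420 - (10/7)Q and Ps = 88/3 + (2/3)Q; the wedge Ps − Pb = 82 gives 88/3 + (2/3)Q − (420 - (10/7)Q) = 82, so Q' = 4963/22.
Then Pb = 420 − (10/7)·(4963/22) = 1075/11 and Ps = 88/3 + (2/3)·(4963/22) = 1977/11.
ΔCS = ½(2051/11 + 4963/22)(1690/11 − 1075/11) = 5574975/484; ΔPS = ½(2051/11 + 4963/22)(1977/11 − 1690/11) = 2601655/484.
Government spending = 82 × 4963/22 = 203483/11.
Net change = 5574975/484 + 2601655/484 − 203483/11 = -35301/22. The loss equals the DWL triangle ½·82·861/22.

Net change in total surplus = -35301/22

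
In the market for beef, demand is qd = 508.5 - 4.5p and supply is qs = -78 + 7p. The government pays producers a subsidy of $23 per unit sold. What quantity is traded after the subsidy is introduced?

Pre-subsidy: 508.5 - 4.5p = -78 + 7p gives p* = 51, q* = 279.
With the subsidy, sellers receive ps = pb + 23 for each unit, where pb is the price buyers pay.
Supply in terms of pb becomes qs = -78 + 7(pb + 23) = 83 + 7pb. Setting this equal to demand: 508.5 - 4.5pb = 83 + 7pb, so pb = 37.
Sellers receive ps = 37 + 23 = 60; q' = 508.5 − 4.5·37 = 342.

q' = 342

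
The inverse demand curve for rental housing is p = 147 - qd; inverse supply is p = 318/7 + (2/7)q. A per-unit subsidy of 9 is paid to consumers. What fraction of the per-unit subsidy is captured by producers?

Pre-subsidy: 147 - q = 318/7 + (2/7)q gives q* = 79 and p* = 68.
With the rebate, buyers effectively pay pb = ps − 9, where ps is the price sellers receive.
On the curves, pb = 147 - q and ps = 318/7 + (2/7)q; the wedge ps − pb = 9 gives 318/7 + (2/7)q − (147 - q) = 9, so q' = 86.
Then pb = 147 − 1·86 = 61 and ps = 318/7 + (2/7)·86 = 70.
Buyers' price falls by p* − pb = 68 − 61 = 7; sellers' price rises by ps − p* = 70 − 68 = 2.
So producers capture 2/9 = 2/9 of each unit of subsidy.

Producer share = 2/9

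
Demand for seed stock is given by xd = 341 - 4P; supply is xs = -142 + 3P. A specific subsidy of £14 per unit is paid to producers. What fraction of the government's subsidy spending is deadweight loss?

DWL / government spending = 12/89

Pre-subsidy: 341 - 4P = -142 + 3P gives P* = 69, x* = 65.
With the subsidy, sellers receive Ps = Pb + 14 for each unit, where Pb is the price buyers pay.
Supply in terms of Pb becomes xs = -142 + 3(Pb + 14) = -100 + 3Pb. Setting this equal to demand: 341 - 4Pb = -100 + 3Pb, so Pb = 63.
Sellers receive Ps = 63 + 14 = 77; x' = 341 − 4·63 = 89.
ΔCS = ½(65 + 89)(69 − 63) = 462; ΔPS = ½(65 + 89)(77 − 69) = 616.
Government spending = 14 × 89 = 1246.
DWL = ½ × 14 × (89 − 65) = 168; fraction = 168 / 1246 = 12/89.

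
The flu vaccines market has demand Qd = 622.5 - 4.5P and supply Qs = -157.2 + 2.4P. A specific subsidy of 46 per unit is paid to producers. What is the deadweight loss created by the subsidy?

Pre-subsidy: 622.5 - 4.5P = -157.2 + 2.4P gives P* = 113, Q* = 114.
With the subsidy, sellers receive Ps = Pb + 46 for each unit, where Pb is the price buyers pay.
Supply in terms of Pb becomes Qs = -157.2 + 2.4(Pb + 46) = -46.8 + 2.4Pb. Setting this equal to demand: 622.5 - 4.5Pb = -46.8 + 2.4Pb, so Pb = 97.
Sellers receive Ps = 97 + 46 = 143; Q' = 622.5 − 4.5·97 = 186.
The subsidy expands output by 186 − 114 = 72 past the efficient level; on those units the gap between marginal cost and willingness to pay runs from 0 up to 46.
DWL = ½ × 46 × 72 = 1656.

Deadweight loss = 1656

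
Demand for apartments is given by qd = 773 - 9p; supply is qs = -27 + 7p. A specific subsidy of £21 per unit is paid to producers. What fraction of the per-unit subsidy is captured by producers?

Producer share = 0.5625

Pre-subsidy: 773 - 9p = -27 + 7p gives p* = 50, q* = 323.
With the subsidy, sellers receive ps = pb + 21 for each unit, where pb is the price buyers pay.
Supply in terms of pb becomes qs = -27 + 7(pb + 21) = 120 + 7pb. Setting this equal to demand: 773 - 9pb = 120 + 7pb, so pb = 40.8125.
Sellers receive ps = 40.8125 + 21 = 61.8125; q' = 773 − 9·40.8125 = 405.6875.
Buyers' price falls by p* − pb = 50 − 40.8125 = 9.1875; sellers' price rises by ps − p* = 61.8125 − 50 = 11.8125.
So producers capture 11.8125/21 = 0.5625 of each unit of subsidy.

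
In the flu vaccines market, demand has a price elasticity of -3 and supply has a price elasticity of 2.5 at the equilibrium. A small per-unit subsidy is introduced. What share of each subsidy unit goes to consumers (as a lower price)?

Consumer share = 5/11

For a small subsidy around the equilibrium, the benefit split depends on the relative slopes, which at a point are proportional to the elasticities.
Buyer share = εs/(εs + |εd|) = 2.5/(2.5 + 3) = 5/11; seller share = |εd|/(εs + |εd|) = 6/11.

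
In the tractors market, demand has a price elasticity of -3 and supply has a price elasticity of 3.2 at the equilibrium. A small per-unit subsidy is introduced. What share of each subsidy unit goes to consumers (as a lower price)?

Consumer share = 16/31

For a small subsidy around the equilibrium, the benefit split depends on the relative slopes, which at a point are proportional to the elasticities.
Buyer share = εs/(εs + |εd|) = 3.2/(3.2 + 3) = 16/31; seller share = |εd|/(εs + |εd|) = 15/31.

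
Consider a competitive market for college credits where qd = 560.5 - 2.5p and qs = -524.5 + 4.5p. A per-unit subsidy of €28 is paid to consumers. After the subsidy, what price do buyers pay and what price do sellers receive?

Pre-subsidy: 560.5 - 2.5p = -524.5 + 4.5p gives p* = 155, q* = 173.
With the rebate, buyers effectively pay pb = ps − 28, where ps is the price sellers receive.
Demand in terms of ps becomes qd = 560.5 − 2.5(ps − 28) = 630.5 - 2.5ps. Setting this equal to supply: 630.5 - 2.5ps = -524.5 + 4.5ps, so ps = 165.
Buyers pay pb = 165 − 28 = 137; q' = -524.5 + 4.5·165 = 218.

Buyers pay €137; sellers receive €165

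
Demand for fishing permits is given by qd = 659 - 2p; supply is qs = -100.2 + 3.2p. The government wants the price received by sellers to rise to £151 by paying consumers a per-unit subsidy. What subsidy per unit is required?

Required subsidy s = £13 per unit

At a seller price of 151, quantity supplied is -100.2 + 3.2·151 = 383.
Buyers absorb 383 only when they pay pb with 659 − 2·pb = 383, i.e. pb = 138.
s = ps − pb = 151 − 138 = 13.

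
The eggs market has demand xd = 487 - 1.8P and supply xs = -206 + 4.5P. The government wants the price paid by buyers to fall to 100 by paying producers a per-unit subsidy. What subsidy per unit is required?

At a buyer price of 100, quantity demanded is 487 − 1.8·100 = 307.
Sellers supply 307 only when they receive Ps with -206 + 4.5·Ps = 307, i.e. Ps = 114.
s = Ps − Pb = 114 − 100 = 14.

Required subsidy s = 14 per unit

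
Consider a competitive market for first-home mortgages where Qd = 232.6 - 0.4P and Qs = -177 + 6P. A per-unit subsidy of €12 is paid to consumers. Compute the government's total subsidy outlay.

Government cost = €2538

Pre-subsidy: 232.6 - 0.4P = -177 + 6P gives P* = 64, Q* = 207.
With the rebate, buyers effectively pay Pb = Ps − 12, where Ps is the price sellers receive.
Demand in terms of Ps becomes Qd = 232.6 − 0.4(Ps − 12) = 237.4 - 0.4Ps. Setting this equal to supply: 237.4 - 0.4Ps = -177 + 6Ps, so Ps = 64.75.
Buyers pay Pb = 64.75 − 12 = 52.75; Q' = -177 + 6·64.75 = 211.5.
Government outlay = subsidy × quantity = 12 × 211.5 = 2538.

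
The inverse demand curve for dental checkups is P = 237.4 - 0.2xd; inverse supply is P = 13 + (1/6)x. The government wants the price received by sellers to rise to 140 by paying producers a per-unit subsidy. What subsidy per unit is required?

Required subsidy s = 55 per unit

At a seller price of 140, quantity supplied is -78 + 6·140 = 762.
Buyers absorb 762 only when they pay Pb = 237.4 − 0.2·762 = 85.
s = Ps − Pb = 140 − 85 = 55.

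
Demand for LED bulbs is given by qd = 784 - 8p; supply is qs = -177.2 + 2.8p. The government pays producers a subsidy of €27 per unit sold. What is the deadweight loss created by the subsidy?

Pre-subsidy: 784 - 8p = -177.2 + 2.8p gives p* = 89, q* = 72.
With the subsidy, sellers receive ps = pb + 27 for each unit, where pb is the price buyers pay.
Supply in terms of pb becomes qs = -177.2 + 2.8(pb + 27) = -101.6 + 2.8pb. Setting this equal to demand: 784 - 8pb = -101.6 + 2.8pb, so pb = 82.
Sellers receive ps = 82 + 27 = 109; q' = 784 − 8·82 = 128.
The subsidy expands output by 128 − 72 = 56 past the efficient level; on those units the gap between marginal cost and willingness to pay runs from 0 up to 27.
DWL = ½ × 27 × 56 = 756.

Deadweight loss = €756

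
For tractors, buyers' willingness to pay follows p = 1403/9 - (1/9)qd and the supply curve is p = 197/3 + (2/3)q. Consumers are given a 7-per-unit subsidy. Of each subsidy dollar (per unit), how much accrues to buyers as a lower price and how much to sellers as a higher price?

Pre-subsidy: 1403/9 - (1/9)q = 197/3 + (2/3)q gives q* = 116 and p* = 143.
With the rebate, buyers effectively pay pb = ps − 7, where ps is the price sellers receive.
On the curves, pb = 1403/9 - (1/9)q and ps = 197/3 + (2/3)q; the wedge ps − pb = 7 gives 197/3 + (2/3)q − (1403/9 - (1/9)q) = 7, so q' = 125.
Then pb = 1403/9 − (1/9)·125 = 142 and ps = 197/3 + (2/3)·125 = 149.
Buyers' price falls by p* − pb = 143 − 142 = 1; sellers' price rises by ps − p* = 149 − 143 = 6.

Buyers gain 1 per unit; sellers gain 6 per unit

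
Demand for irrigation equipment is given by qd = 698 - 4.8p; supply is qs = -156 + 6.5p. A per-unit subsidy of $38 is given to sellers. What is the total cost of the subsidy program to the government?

Pre-subsidy: 698 - 4.8p = -156 + 6.5p gives p* = 8540/113, q* = 37882/113.
With the subsidy, sellers receive ps = pb + 38 for each unit, where pb is the price buyers pay.
Supply in terms of pb becomes qs = -156 + 6.5(pb + 38) = 91 + 6.5pb. Setting this equal to demand: 698 - 4.8pb = 91 + 6.5pb, so pb = 6070/113.
Sellers receive ps = 6070/113 + 38 = 10364/113; q' = 698 − 4.8·(6070/113) = 49738/113.
Government outlay = subsidy × quantity = 38 × 49738/113 = 1890044/113.

Government cost = 1890044/113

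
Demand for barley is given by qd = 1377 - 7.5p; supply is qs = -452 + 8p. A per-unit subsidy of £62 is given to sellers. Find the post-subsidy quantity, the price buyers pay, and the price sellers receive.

Pre-subsidy: 1377 - 7.5p = -452 + 8p gives p* = 118, q* = 492.
With the subsidy, sellers receive ps = pb + 62 for each unit, where pb is the price buyers pay.
Supply in terms of pb becomes qs = -452 + 8(pb + 62) = 44 + 8pb. Setting this equal to demand: 1377 - 7.5pb = 44 + 8pb, so pb = 86.
Sellers receive ps = 86 + 62 = 148; q' = 1377 − 7.5·86 = 732.

q' = 732; buyers pay £86; sellers receive £148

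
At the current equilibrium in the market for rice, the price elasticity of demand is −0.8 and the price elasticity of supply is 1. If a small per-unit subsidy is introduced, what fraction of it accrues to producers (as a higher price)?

Producer share = 4/9

For a small subsidy around the equilibrium, the benefit split depends on the relative slopes, which at a point are proportional to the elasticities.
Buyer share = εs/(εs + |εd|) = 1/(1 + 0.8) = 5/9; seller share = |εd|/(εs + |εd|) = 4/9.
So producers capture 4/9 of the subsidy.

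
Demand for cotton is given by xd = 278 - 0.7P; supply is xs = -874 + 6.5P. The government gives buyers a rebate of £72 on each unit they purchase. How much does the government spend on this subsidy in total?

Pre-subsidy: 278 - 0.7P = -874 + 6.5P gives P* = 160, x* = 166.
With the rebate, buyers effectively pay Pb = Ps − 72, where Ps is the price sellers receive.
Demand in terms of Ps becomes xd = 278 − 0.7(Ps − 72) = 328.4 - 0.7Ps. Setting this equal to supply: 328.4 - 0.7Ps = -874 + 6.5Ps, so Ps = 167.
Buyers pay Pb = 167 − 72 = 95; x' = -874 + 6.5·167 = 211.5.
Government outlay = subsidy × quantity = 72 × 211.5 = 15228.

Government cost = £15228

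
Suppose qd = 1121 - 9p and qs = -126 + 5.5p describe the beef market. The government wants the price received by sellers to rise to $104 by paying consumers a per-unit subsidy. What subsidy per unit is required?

At a seller price of 104, quantity supplied is -126 + 5.5·104 = 446.
Buyers absorb 446 only when they pay pb with 1121 − 9·pb = 446, i.e. pb = 75.
s = ps − pb = 104 − 75 = 29.

Required subsidy s = $29 per unit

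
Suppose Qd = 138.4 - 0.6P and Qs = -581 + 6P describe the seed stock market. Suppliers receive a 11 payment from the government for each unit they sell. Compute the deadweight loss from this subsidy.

Pre-subsidy: 138.4 - 0.6P = -581 + 6P gives P* = 109, Q* = 73.
With the subsidy, sellers receive Ps = Pb + 11 for each unit, where Pb is the price buyers pay.
Supply in terms of Pb becomes Qs = -581 + 6(Pb + 11) = -515 + 6Pb. Setting this equal to demand: 138.4 - 0.6Pb = -515 + 6Pb, so Pb = 99.
Sellers receive Ps = 99 + 11 = 110; Q' = 138.4 − 0.6·99 = 79.
The subsidy expands output by 79 − 73 = 6 past the efficient level; on those units the gap between marginal cost and willingness to pay runs from 0 up to 11.
DWL = ½ × 11 × 6 = 33.

Deadweight loss = 33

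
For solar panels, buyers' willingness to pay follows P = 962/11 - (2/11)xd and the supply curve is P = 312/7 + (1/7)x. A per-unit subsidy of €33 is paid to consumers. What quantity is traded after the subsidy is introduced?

Pre-subsidy: 962/11 - (2/11)x = 312/7 + (1/7)x gives x* = 132.08 and P* = 63.44.
With the rebate, buyers effectively pay Pb = Ps − 33, where Ps is the price sellers receive.
On the curves, Pb = 962/11 - (2/11)x and Ps = 312/7 + (1/7)x; the wedge Ps − Pb = 33 gives 312/7 + (1/7)x − (962/11 - (2/11)x) = 33, so x' = 233.72.
Then Pb = 962/11 − (2/11)·233.72 = 44.96 and Ps = 312/7 + (1/7)·233.72 = 77.96.

x' = 233.72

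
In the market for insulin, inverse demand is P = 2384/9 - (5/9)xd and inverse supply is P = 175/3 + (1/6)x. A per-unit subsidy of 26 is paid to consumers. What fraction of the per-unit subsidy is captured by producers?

Pre-subsidy: 2384/9 - (5/9)x = 175/3 + (1/6)x gives x* = 286 and P* = 106.
With the rebate, buyers effectively pay Pb = Ps − 26, where Ps is the price sellers receive.
On the curves, Pb = 2384/9 - (5/9)x and Ps = 175/3 + (1/6)x; the wedge Ps − Pb = 26 gives 175/3 + (1/6)x − (2384/9 - (5/9)x) = 26, so x' = 322.
Then Pb = 2384/9 − (5/9)·322 = 86 and Ps = 175/3 + (1/6)·322 = 112.
Buyers' price falls by P* − Pb = 106 − 86 = 20; sellers' price rises by Ps − P* = 112 − 106 = 6.
So producers capture 6/26 = 3/13 of each unit of subsidy.

Producer share = 3/13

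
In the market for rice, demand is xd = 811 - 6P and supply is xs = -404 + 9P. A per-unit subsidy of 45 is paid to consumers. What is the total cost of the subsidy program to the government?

Pre-subsidy: 811 - 6P = -404 + 9P gives P* = 81, x* = 325.
With the rebate, buyers effectively pay Pb = Ps − 45, where Ps is the price sellers receive.
Demand in terms of Ps becomes xd = 811 − 6(Ps − 45) = 1081 - 6Ps. Setting this equal to supply: 1081 - 6Ps = -404 + 9Ps, so Ps = 99.
Buyers pay Pb = 99 − 45 = 54; x' = -404 + 9·99 = 487.
Government outlay = subsidy × quantity = 45 × 487 = 21915.

Government cost = 21915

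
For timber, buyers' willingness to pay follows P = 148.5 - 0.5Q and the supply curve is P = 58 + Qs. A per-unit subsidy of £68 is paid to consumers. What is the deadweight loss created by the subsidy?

Pre-subsidy: 148.5 - 0.5Q = 58 + Q gives Q* = 181/3 and P* = 355/3.
With the rebate, buyers effectively pay Pb = Ps − 68, where Ps is the price sellers receive.
On the curves, Pb = 148.5 - 0.5Q and Ps = 58 + Q; the wedge Ps − Pb = 68 gives 58 + Q − (148.5 - 0.5Q) = 68, so Q' = 317/3.
Then Pb = 148.5 − 0.5·(317/3) = 287/3 and Ps = 58 + 1·(317/3) = 491/3.
The subsidy expands output by 317/3 − 181/3 = 136/3 past the efficient level; on those units the gap between marginal cost and willingness to pay runs from 0 up to 68.
DWL = ½ × 68 × 136/3 = 4624/3.

Deadweight loss = 4624/3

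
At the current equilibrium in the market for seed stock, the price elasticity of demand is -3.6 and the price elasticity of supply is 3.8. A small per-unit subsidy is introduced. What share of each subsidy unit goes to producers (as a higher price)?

For a small subsidy around the equilibrium, the benefit split depends on the relative slopes, which at a point are proportional to the elasticities.
Buyer share = εs/(εs + |εd|) = 3.8/(3.8 + 3.6) = 19/37; seller share = |εd|/(εs + |εd|) = 18/37.
So producers capture 18/37 of the subsidy.

Producer share = 18/37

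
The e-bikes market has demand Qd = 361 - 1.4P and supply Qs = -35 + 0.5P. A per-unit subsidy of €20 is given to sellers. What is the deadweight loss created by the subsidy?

Deadweight loss = 1400/19

Pre-subsidy: 361 - 1.4P = -35 + 0.5P gives P* = 3960/19, Q* = 1315/19.
With the subsidy, sellers receive Ps = Pb + 20 for each unit, where Pb is the price buyers pay.
Supply in terms of Pb becomes Qs = -35 + 0.5(Pb + 20) = -25 + 0.5Pb. Setting this equal to demand: 361 - 1.4Pb = -25 + 0.5Pb, so Pb = 3860/19.
Sellers receive Ps = 3860/19 + 20 = 4240/19; Q' = 361 − 1.4·(3860/19) = 1455/19.
The subsidy expands output by 1455/19 − 1315/19 = 140/19 past the efficient level; on those units the gap between marginal cost and willingness to pay runs from 0 up to 20.
DWL = ½ × 20 × 140/19 = 1400/19.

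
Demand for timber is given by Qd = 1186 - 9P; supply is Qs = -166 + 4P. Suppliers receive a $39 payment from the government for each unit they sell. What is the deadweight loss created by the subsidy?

Pre-subsidy: 1186 - 9P = -166 + 4P gives P* = 104, Q* = 250.
With the subsidy, sellers receive Ps = Pb + 39 for each unit, where Pb is the price buyers pay.
Supply in terms of Pb becomes Qs = -166 + 4(Pb + 39) = -10 + 4Pb. Setting this equal to demand: 1186 - 9Pb = -10 + 4Pb, so Pb = 92.
Sellers receive Ps = 92 + 39 = 131; Q' = 1186 − 9·92 = 358.
The subsidy expands output by 358 − 250 = 108 past the efficient level; on those units the gap between marginal cost and willingness to pay runs from 0 up to 39.
DWL = ½ × 39 × 108 = 2106.

Deadweight loss = $2106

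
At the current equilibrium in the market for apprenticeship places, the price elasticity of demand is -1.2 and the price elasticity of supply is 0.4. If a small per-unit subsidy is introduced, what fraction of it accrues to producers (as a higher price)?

For a small subsidy around the equilibrium, the benefit split depends on the relative slopes, which at a point are proportional to the elasticities.
Buyer share = εs/(εs + |εd|) = 0.4/(0.4 + 1.2) = 0.25; seller share = |εd|/(εs + |εd|) = 0.75.
So producers capture 0.75 of the subsidy.

Producer share = 0.75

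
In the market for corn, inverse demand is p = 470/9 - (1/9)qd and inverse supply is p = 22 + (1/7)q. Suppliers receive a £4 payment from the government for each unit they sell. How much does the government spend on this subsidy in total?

Government cost = £539

Pre-subsidy: 470/9 - (1/9)q = 22 + (1/7)q gives q* = 119 and p* = 39.
With the subsidy, sellers receive ps = pb + 4 for each unit, where pb is the price buyers pay.
On the curves, pb = 470/9 - (1/9)q and ps = 22 + (1/7)q; the wedge ps − pb = 4 gives 22 + (1/7)q − (470/9 - (1/9)q) = 4, so q' = 134.75.
Then pb = 470/9 − (1/9)·134.75 = 37.25 and ps = 22 + (1/7)·134.75 = 41.25.
Government outlay = subsidy × quantity = 4 × 134.75 = 539.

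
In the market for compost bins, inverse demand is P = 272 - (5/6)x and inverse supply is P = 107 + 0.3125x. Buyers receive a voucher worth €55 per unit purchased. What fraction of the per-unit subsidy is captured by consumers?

Consumer share = 8/11

Pre-subsidy: 272 - (5/6)x = 107 + 0.3125x gives x* = 144 and P* = 152.
With the rebate, buyers effectively pay Pb = Ps − 55, where Ps is the price sellers receive.
On the curves, Pb = 272 - (5/6)x and Ps = 107 + 0.3125x; the wedge Ps − Pb = 55 gives 107 + 0.3125x − (272 - (5/6)x) = 55, so x' = 192.
Then Pb = 272 − (5/6)·192 = 112 and Ps = 107 + 0.3125·192 = 167.
Buyers' price falls by P* − Pb = 152 − 112 = 40; sellers' price rises by Ps − P* = 167 − 152 = 15.
So consumers capture 40/55 = 8/11 of each unit of subsidy.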